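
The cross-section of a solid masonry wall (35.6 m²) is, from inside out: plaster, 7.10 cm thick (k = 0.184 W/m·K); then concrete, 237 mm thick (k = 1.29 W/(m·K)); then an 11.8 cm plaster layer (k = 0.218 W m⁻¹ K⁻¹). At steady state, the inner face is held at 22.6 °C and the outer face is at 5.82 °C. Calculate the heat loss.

Series thermal resistances, inner to outer:
  R_plaster = L/(kA) = 0.0710/(0.184·35.6) = 0.01084 K/W
  R_concrete = L/(kA) = 0.237/(1.29·35.6) = 0.005161 K/W
  R_plaster = L/(kA) = 0.118/(0.218·35.6) = 0.01520 K/W
ΣR = 0.01084 + 0.005161 + 0.01520 = 0.03120 K/W
Q = ΔT/ΣR = (22.6 °C − 5.82 °C)/0.03120 = 538 W

Q = 538 W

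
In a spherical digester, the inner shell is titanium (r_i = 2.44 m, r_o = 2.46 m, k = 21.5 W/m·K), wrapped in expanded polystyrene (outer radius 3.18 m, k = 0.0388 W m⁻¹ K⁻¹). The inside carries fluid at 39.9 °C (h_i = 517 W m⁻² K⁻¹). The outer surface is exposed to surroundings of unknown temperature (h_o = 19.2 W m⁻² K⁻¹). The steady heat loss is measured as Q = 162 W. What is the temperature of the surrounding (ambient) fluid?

Sum the resistances:
  R_conv,in = 1/(4πr²h) = 1/(4π·2.44²·517) = 2.585×10^-5 K/W
  R_titanium = (1/2.44 − 1/2.46)/(4πk) = 0.003332/(4π·21.5) = 1.233×10^-5 K/W
  R_expanded polystyrene = (1/2.46 − 1/3.18)/(4πk) = 0.09204/(4π·0.0388) = 0.1888 K/W
  R_conv,out = 1/(4πr²h) = 1/(4π·3.18²·19.2) = 4.099×10^-4 K/W
ΣR = 0.1892 K/W
ΔT = Q·ΣR = 162 × 0.1892 = 30.65 K
Heat flows outward, so T_out = T_in − ΔT = 39.9 − 30.65 = 9.25 °C

T_out = 9.25 °C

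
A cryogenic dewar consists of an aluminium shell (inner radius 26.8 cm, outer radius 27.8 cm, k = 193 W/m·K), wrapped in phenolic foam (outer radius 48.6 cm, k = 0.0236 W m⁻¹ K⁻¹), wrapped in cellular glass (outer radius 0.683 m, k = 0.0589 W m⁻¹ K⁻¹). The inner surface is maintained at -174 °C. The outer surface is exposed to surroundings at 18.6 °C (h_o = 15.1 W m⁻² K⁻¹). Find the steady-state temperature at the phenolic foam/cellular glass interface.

Series thermal resistances, inner to outer:
  R_aluminium = (1/0.268 − 1/0.278)/(4πk) = 0.1342/(4π·193) = 5.534×10^-5 K/W
  R_phenolic foam = (1/0.278 − 1/0.486)/(4πk) = 1.540/(4π·0.0236) = 5.191 K/W
  R_cellular glass = (1/0.486 − 1/0.683)/(4πk) = 0.5935/(4π·0.0589) = 0.8018 K/W
  R_conv,out = 1/(4πr²h) = 1/(4π·0.683²·15.1) = 0.01130 K/W
ΣR = 5.534×10^-5 + 5.191 + 0.8018 + 0.01130 = 6.004 K/W
Q = ΔT/ΣR = (-174 °C − 18.6 °C)/6.004 = -32.08 W
From the inner boundary to the phenolic foam/cellular glass interface, ΣR_partial = 5.191 K/W.
T_interface = T_in − Q·ΣR_partial = -174 °C − (-32.08)(5.191) = -7.5 °C

T = -7.5 °C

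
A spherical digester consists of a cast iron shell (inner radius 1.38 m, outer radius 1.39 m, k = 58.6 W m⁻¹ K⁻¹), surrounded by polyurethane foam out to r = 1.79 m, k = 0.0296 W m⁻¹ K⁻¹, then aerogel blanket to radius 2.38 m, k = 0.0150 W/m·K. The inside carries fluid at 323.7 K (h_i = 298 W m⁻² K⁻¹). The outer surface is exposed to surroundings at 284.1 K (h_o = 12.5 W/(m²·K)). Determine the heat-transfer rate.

Resistance network (inner→outer):
  R_conv,in = 1/(4πr²h) = 1/(4π·1.38²·298) = 1.402×10^-4 K/W
  R_cast iron = (1/1.38 − 1/1.39)/(4πk) = 0.005213/(4π·58.6) = 7.079×10^-6 K/W
  R_polyurethane foam = (1/1.39 − 1/1.79)/(4πk) = 0.1608/(4π·0.0296) = 0.4322 K/W
  R_aerogel blanket = (1/1.79 − 1/2.38)/(4πk) = 0.1385/(4π·0.0150) = 0.7347 K/W
  R_conv,out = 1/(4πr²h) = 1/(4π·2.38²·12.5) = 0.001124 K/W
ΣR = 1.402×10^-4 + 7.079×10^-6 + 0.4322 + 0.7347 + 0.001124 = 1.168 K/W
Q = ΔT/ΣR = (323.7 K − 284.1 K)/1.168 = 33.9 W

Q = 33.9 W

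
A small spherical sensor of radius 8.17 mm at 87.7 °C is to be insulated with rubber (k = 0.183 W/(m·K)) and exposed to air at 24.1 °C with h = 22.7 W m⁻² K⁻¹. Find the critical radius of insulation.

For a sphere, r_cr = 2k_ins/h = 2·0.183/22.7 = 0.0161 m = 1.61 cm

r_cr = 1.61 cm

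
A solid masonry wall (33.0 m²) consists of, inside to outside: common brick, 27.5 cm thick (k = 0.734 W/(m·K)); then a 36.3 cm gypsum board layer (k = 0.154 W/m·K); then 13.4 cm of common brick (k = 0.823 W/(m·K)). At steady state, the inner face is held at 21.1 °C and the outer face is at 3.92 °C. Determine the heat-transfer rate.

Series thermal resistances, inner to outer:
  R_common brick = L/(kA) = 0.275/(0.734·33.0) = 0.01135 K/W
  R_gypsum board = L/(kA) = 0.363/(0.154·33.0) = 0.07143 K/W
  R_common brick = L/(kA) = 0.134/(0.823·33.0) = 0.004934 K/W
ΣR = 0.01135 + 0.07143 + 0.004934 = 0.08771 K/W
Q = ΔT/ΣR = (21.1 °C − 3.92 °C)/0.08771 = 196 W

Q = 196 W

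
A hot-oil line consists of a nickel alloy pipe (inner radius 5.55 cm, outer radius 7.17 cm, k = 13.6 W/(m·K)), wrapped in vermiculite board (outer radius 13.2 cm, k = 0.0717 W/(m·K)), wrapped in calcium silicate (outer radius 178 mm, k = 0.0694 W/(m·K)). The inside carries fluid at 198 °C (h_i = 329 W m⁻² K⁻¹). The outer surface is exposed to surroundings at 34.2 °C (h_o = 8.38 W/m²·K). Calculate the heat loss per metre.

Resistance network (inner→outer):
  R'_conv,in = 1/(2πr h) = 1/(2π·0.0555·329) = 0.008716 m·K/W
  R'_nickel alloy = ln(0.0717/0.0555)/(2πk) = 0.2561/(2π·13.6) = 0.002997 m·K/W
  R'_vermiculite board = ln(0.132/0.0717)/(2πk) = 0.6103/(2π·0.0717) = 1.355 m·K/W
  R'_calcium silicate = ln(0.178/0.132)/(2πk) = 0.2990/(2π·0.0694) = 0.6857 m·K/W
  R'_conv,out = 1/(2πr h) = 1/(2π·0.178·8.38) = 0.1067 m·K/W
ΣR = 0.008716 + 0.002997 + 1.355 + 0.6857 + 0.1067 = 2.159 m·K/W
Q' = ΔT/ΣR = (198 °C − 34.2 °C)/2.159 = 75.9 W/m

Q' = 75.9 W/m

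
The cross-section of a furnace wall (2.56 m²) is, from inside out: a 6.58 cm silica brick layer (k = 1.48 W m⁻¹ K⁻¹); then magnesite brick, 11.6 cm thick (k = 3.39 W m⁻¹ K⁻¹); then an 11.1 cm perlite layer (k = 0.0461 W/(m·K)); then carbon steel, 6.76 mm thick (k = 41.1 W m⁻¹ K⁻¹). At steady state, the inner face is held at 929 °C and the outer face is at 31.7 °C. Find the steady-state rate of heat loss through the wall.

Series thermal resistances, inner to outer:
  R_silica brick = L/(kA) = 0.0658/(1.48·2.56) = 0.01737 K/W
  R_magnesite brick = L/(kA) = 0.116/(3.39·2.56) = 0.01337 K/W
  R_perlite = L/(kA) = 0.111/(0.0461·2.56) = 0.9406 K/W
  R_carbon steel = L/(kA) = 0.00676/(41.1·2.56) = 6.425×10^-5 K/W
ΣR = 0.01737 + 0.01337 + 0.9406 + 6.425×10^-5 = 0.9714 K/W
Q = ΔT/ΣR = (929 °C − 31.7 °C)/0.9714 = 924 W

Q = 924 W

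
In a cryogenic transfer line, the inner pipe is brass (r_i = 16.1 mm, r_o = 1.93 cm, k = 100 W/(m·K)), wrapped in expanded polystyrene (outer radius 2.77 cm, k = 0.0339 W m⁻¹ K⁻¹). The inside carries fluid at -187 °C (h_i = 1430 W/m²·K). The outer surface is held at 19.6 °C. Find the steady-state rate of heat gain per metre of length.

Q' = 121 W/m

Treat each layer as a resistance in series:
  R'_conv,in = 1/(2πr h) = 1/(2π·0.0161·1430) = 0.006913 m·K/W
  R'_brass = ln(0.0193/0.0161)/(2πk) = 0.1813/(2π·100) = 2.885×10^-4 m·K/W
  R'_expanded polystyrene = ln(0.0277/0.0193)/(2πk) = 0.3613/(2π·0.0339) = 1.696 m·K/W
ΣR = 0.006913 + 2.885×10^-4 + 1.696 = 1.703 m·K/W
Q' = ΔT/ΣR = (-187 °C − 19.6 °C)/1.703 = -121 W/m
(Negative Q' ⇒ heat flows inward; heat gain = 121 W/m.)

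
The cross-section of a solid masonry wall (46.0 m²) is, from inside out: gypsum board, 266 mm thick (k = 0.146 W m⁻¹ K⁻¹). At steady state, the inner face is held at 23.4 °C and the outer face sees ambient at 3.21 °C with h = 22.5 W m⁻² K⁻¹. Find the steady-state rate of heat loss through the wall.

Q = 498 W

Treat each layer as a resistance in series:
  R_gypsum board = L/(kA) = 0.266/(0.146·46.0) = 0.03961 K/W
  R_conv,out = 1/(hA) = 1/(22.5·46.0) = 9.662×10^-4 K/W
ΣR = 0.03961 + 9.662×10^-4 = 0.04058 K/W
Q = ΔT/ΣR = (23.4 °C − 3.21 °C)/0.04058 = 498 W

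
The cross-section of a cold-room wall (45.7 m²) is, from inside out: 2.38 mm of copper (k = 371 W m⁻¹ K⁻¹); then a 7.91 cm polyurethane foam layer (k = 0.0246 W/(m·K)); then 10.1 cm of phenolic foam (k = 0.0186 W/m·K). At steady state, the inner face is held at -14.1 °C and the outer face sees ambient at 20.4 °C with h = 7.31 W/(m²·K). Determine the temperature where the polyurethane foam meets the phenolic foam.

Series thermal resistances, inner to outer:
  R_copper = L/(kA) = 0.00238/(371·45.7) = 1.404×10^-7 K/W
  R_polyurethane foam = L/(kA) = 0.0791/(0.0246·45.7) = 0.07036 K/W
  R_phenolic foam = L/(kA) = 0.101/(0.0186·45.7) = 0.1188 K/W
  R_conv,out = 1/(hA) = 1/(7.31·45.7) = 0.002993 K/W
ΣR = 1.404×10^-7 + 0.07036 + 0.1188 + 0.002993 = 0.1922 K/W
Q = ΔT/ΣR = (-14.1 °C − 20.4 °C)/0.1922 = -179.5 W
From the inner boundary to the polyurethane foam/phenolic foam interface, ΣR_partial = 0.07036 K/W.
T_interface = T_in − Q·ΣR_partial = -14.1 °C − (-179.5)(0.07036) = -1.47 °C

T = -1.47 °C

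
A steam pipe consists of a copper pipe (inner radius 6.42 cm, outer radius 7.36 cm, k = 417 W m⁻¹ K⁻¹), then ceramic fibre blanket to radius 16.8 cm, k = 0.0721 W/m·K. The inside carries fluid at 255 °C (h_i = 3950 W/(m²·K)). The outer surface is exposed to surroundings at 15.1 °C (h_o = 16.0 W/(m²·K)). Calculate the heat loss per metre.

Q' = 127 W/m

Series thermal resistances, inner to outer:
  R'_conv,in = 1/(2πr h) = 1/(2π·0.0642·3950) = 6.276×10^-4 m·K/W
  R'_copper = ln(0.0736/0.0642)/(2πk) = 0.1366/(2π·417) = 5.215×10^-5 m·K/W
  R'_ceramic fibre blanket = ln(0.168/0.0736)/(2πk) = 0.8253/(2π·0.0721) = 1.822 m·K/W
  R'_conv,out = 1/(2πr h) = 1/(2π·0.168·16.0) = 0.05921 m·K/W
ΣR = 6.276×10^-4 + 5.215×10^-5 + 1.822 + 0.05921 = 1.882 m·K/W
Q' = ΔT/ΣR = (255 °C − 15.1 °C)/1.882 = 127 W/m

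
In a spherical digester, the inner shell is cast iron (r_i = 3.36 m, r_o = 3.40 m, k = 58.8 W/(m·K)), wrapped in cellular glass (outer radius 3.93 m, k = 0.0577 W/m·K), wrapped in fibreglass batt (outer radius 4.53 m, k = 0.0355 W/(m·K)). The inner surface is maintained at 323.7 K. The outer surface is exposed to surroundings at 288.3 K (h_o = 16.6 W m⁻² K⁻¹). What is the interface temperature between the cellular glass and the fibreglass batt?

T = 308.9 K

Resistance network (inner→outer):
  R_cast iron = (1/3.36 − 1/3.40)/(4πk) = 0.003501/(4π·58.8) = 4.739×10^-6 K/W
  R_cellular glass = (1/3.40 − 1/3.93)/(4πk) = 0.03966/(4π·0.0577) = 0.05470 K/W
  R_fibreglass batt = (1/3.93 − 1/4.53)/(4πk) = 0.03370/(4π·0.0355) = 0.07555 K/W
  R_conv,out = 1/(4πr²h) = 1/(4π·4.53²·16.6) = 2.336×10^-4 K/W
ΣR = 4.739×10^-6 + 0.05470 + 0.07555 + 2.336×10^-4 = 0.1305 K/W
Q = ΔT/ΣR = (323.7 K − 288.3 K)/0.1305 = 271.3 W
From the inner boundary to the cellular glass/fibreglass batt interface, ΣR_partial = 0.05470 K/W.
T_interface = T_in − Q·ΣR_partial = 323.7 K − (271.3)(0.05470) = 308.9 K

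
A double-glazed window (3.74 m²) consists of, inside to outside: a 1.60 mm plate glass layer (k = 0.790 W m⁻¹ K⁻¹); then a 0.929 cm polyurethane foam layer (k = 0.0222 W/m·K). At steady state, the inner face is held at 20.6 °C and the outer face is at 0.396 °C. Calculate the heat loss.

Series thermal resistances, inner to outer:
  R_plate glass = L/(kA) = 0.00160/(0.790·3.74) = 5.415×10^-4 K/W
  R_polyurethane foam = L/(kA) = 0.00929/(0.0222·3.74) = 0.1119 K/W
ΣR = 5.415×10^-4 + 0.1119 = 0.1124 K/W
Q = ΔT/ΣR = (20.6 °C − 0.396 °C)/0.1124 = 180 W

Q = 180 W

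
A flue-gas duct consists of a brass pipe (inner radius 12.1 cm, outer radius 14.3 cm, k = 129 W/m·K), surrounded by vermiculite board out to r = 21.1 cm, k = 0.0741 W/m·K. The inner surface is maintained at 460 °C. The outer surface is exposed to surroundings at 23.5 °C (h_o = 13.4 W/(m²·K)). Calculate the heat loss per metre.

Series thermal resistances, inner to outer:
  R'_brass = ln(0.143/0.121)/(2πk) = 0.1671/(2π·129) = 2.061×10^-4 m·K/W
  R'_vermiculite board = ln(0.211/0.143)/(2πk) = 0.3890/(2π·0.0741) = 0.8355 m·K/W
  R'_conv,out = 1/(2πr h) = 1/(2π·0.211·13.4) = 0.05629 m·K/W
ΣR = 2.061×10^-4 + 0.8355 + 0.05629 = 0.8920 m·K/W
Q' = ΔT/ΣR = (460 °C − 23.5 °C)/0.8920 = 489 W/m

Q' = 489 W/m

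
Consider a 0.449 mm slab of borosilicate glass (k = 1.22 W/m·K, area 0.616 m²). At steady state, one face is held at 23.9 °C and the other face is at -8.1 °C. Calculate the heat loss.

Q = 53.6 kW

Q = kA·ΔT/L = 1.22 × 0.616 × |23.9 °C − -8.1 °C| / 4.49×10^-4 = 53600 W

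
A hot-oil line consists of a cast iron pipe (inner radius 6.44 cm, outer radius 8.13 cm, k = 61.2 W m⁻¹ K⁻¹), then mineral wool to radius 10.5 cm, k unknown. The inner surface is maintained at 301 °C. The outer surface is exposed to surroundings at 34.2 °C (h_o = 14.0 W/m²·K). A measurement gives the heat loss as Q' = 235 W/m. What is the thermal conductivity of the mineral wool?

ΣR = ΔT/Q' = |301 − 34.2|/235 = 1.135 m·K/W
Known resistances:
  R'_cast iron = ln(0.0813/0.0644)/(2πk) = 0.2330/(2π·61.2) = 6.060×10^-4 m·K/W
  R'_conv,out = 1/(2πr h) = 1/(2π·0.105·14.0) = 0.1083 m·K/W
R_mineral wool = ΣR − ΣR_known = 1.135 − 0.1089 = 1.026 m·K/W
ln(r₂/r₁)/(2πk) = 1.026 ⇒ k = 0.2558/(2π·1.026) = 0.0397 W/m·K

k = 0.0397 W/m·K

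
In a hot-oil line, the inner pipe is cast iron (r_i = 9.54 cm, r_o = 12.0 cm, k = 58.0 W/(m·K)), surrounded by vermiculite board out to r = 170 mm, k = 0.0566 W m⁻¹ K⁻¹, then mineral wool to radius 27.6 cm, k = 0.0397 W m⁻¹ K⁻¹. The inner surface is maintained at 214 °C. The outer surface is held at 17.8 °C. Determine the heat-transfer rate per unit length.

Resistance network (inner→outer):
  R'_cast iron = ln(0.120/0.0954)/(2πk) = 0.2294/(2π·58.0) = 6.295×10^-4 m·K/W
  R'_vermiculite board = ln(0.170/0.120)/(2πk) = 0.3483/(2π·0.0566) = 0.9794 m·K/W
  R'_mineral wool = ln(0.276/0.170)/(2πk) = 0.4846/(2π·0.0397) = 1.943 m·K/W
ΣR = 6.295×10^-4 + 0.9794 + 1.943 = 2.923 m·K/W
Q' = ΔT/ΣR = (214 °C − 17.8 °C)/2.923 = 67.1 W/m

Q' = 67.1 W/m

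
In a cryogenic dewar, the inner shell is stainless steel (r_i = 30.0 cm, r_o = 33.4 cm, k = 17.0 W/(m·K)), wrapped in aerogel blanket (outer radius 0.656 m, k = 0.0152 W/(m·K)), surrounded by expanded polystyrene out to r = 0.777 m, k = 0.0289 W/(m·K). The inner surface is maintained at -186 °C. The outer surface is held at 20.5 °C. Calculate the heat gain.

Treat each layer as a resistance in series:
  R_stainless steel = (1/0.300 − 1/0.334)/(4πk) = 0.3393/(4π·17.0) = 0.001588 K/W
  R_aerogel blanket = (1/0.334 − 1/0.656)/(4πk) = 1.470/(4π·0.0152) = 7.694 K/W
  R_expanded polystyrene = (1/0.656 − 1/0.777)/(4πk) = 0.2374/(4π·0.0289) = 0.6537 K/W
ΣR = 0.001588 + 7.694 + 0.6537 = 8.349 K/W
Q = ΔT/ΣR = (-186 °C − 20.5 °C)/8.349 = -24.7 W
(Negative Q ⇒ heat flows inward; heat gain = 24.7 W.)

Q = 24.7 W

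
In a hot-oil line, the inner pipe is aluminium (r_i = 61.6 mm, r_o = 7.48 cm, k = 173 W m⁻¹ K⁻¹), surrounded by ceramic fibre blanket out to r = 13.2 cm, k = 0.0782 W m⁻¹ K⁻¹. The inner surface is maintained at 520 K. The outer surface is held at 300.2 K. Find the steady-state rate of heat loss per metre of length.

Q' = 190 W/m

Treat each layer as a resistance in series:
  R'_aluminium = ln(0.0748/0.0616)/(2πk) = 0.1942/(2π·173) = 1.786×10^-4 m·K/W
  R'_ceramic fibre blanket = ln(0.132/0.0748)/(2πk) = 0.5680/(2π·0.0782) = 1.156 m·K/W
ΣR = 1.786×10^-4 + 1.156 = 1.156 m·K/W
Q' = ΔT/ΣR = (520 K − 300.2 K)/1.156 = 190 W/m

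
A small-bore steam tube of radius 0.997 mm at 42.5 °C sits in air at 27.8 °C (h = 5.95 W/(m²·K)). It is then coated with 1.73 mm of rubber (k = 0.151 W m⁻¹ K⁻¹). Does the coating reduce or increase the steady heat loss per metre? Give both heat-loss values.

Critical radius for a cylinder: r_cr = k/h = 0.0254 m = 2.54 cm.
Outer radius after coating: r₂ = 9.97×10^-4 + 0.00173 = 0.002727 m.
Since r₁ < r_cr and r₂ ≤ r_cr, the coating moves toward the maximum at r_cr — heat loss rises.
Bare: R = 1/(2πr₁h) = 26.83 m·K/W; Q = 14.7/26.83 = 0.548 W/m.
Coated: R = R_cond + R_conv = 10.87 m·K/W; Q = 14.7/10.87 = 1.35 W/m.

increases: 0.548 → 1.35 W/m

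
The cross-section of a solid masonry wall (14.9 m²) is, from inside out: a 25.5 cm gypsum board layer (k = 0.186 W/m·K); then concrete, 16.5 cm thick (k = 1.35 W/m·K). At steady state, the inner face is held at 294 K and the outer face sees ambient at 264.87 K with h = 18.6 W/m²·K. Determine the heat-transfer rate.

Series thermal resistances, inner to outer:
  R_gypsum board = L/(kA) = 0.255/(0.186·14.9) = 0.09201 K/W
  R_concrete = L/(kA) = 0.165/(1.35·14.9) = 0.008203 K/W
  R_conv,out = 1/(hA) = 1/(18.6·14.9) = 0.003608 K/W
ΣR = 0.09201 + 0.008203 + 0.003608 = 0.1038 K/W
Q = ΔT/ΣR = (294 K − 264.87 K)/0.1038 = 281 W

Q = 281 W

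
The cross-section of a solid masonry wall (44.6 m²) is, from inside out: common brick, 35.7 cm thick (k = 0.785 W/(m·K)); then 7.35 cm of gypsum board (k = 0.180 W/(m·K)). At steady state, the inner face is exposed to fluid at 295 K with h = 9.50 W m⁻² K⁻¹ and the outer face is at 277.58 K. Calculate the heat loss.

Q = 802 W

Series thermal resistances, inner to outer:
  R_conv,in = 1/(hA) = 1/(9.50·44.6) = 0.002360 K/W
  R_common brick = L/(kA) = 0.357/(0.785·44.6) = 0.01020 K/W
  R_gypsum board = L/(kA) = 0.0735/(0.180·44.6) = 0.009155 K/W
ΣR = 0.002360 + 0.01020 + 0.009155 = 0.02172 K/W
Q = ΔT/ΣR = (295 K − 277.58 K)/0.02172 = 802 W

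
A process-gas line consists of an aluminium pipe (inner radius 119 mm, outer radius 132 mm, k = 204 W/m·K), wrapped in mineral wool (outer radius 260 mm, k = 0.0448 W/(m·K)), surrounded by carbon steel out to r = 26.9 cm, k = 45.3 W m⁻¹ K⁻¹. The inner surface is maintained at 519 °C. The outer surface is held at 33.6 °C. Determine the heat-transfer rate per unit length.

Q' = 202 W/m

Resistance network (inner→outer):
  R'_aluminium = ln(0.132/0.119)/(2πk) = 0.1037/(2π·204) = 8.089×10^-5 m·K/W
  R'_mineral wool = ln(0.260/0.132)/(2πk) = 0.6779/(2π·0.0448) = 2.408 m·K/W
  R'_carbon steel = ln(0.269/0.260)/(2πk) = 0.03403/(2π·45.3) = 1.196×10^-4 m·K/W
ΣR = 8.089×10^-5 + 2.408 + 1.196×10^-4 = 2.408 m·K/W
Q' = ΔT/ΣR = (519 °C − 33.6 °C)/2.408 = 202 W/m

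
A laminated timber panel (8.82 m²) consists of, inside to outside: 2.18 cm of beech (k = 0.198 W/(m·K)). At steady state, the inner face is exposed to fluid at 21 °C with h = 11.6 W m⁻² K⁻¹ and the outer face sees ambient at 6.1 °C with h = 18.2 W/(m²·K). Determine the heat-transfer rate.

Treat each layer as a resistance in series:
  R_conv,in = 1/(hA) = 1/(11.6·8.82) = 0.009774 K/W
  R_beech = L/(kA) = 0.0218/(0.198·8.82) = 0.01248 K/W
  R_conv,out = 1/(hA) = 1/(18.2·8.82) = 0.006230 K/W
ΣR = 0.009774 + 0.01248 + 0.006230 = 0.02848 K/W
Q = ΔT/ΣR = (21 °C − 6.1 °C)/0.02848 = 523 W

Q = 523 W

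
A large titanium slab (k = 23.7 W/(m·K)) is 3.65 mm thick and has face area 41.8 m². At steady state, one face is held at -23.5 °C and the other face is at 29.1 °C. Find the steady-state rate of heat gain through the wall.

Q = 14300 kW

Q = kA·ΔT/L = 23.7 × 41.8 × |-23.5 °C − 29.1 °C| / 0.00365 = 1.43×10^7 W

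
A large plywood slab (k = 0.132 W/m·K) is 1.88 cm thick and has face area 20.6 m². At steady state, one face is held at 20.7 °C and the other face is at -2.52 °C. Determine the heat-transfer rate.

Q = 3.36 kW

Q = kA·ΔT/L = 0.132 × 20.6 × |20.7 °C − -2.52 °C| / 0.0188 = 3360 W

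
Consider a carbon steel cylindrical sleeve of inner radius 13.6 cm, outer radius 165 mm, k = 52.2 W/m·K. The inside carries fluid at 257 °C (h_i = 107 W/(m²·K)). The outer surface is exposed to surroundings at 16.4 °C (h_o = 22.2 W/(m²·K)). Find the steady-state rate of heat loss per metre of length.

Q' = 4380 W/m

Treat each layer as a resistance in series:
  R'_conv,in = 1/(2πr h) = 1/(2π·0.136·107) = 0.01094 m·K/W
  R'_carbon steel = ln(0.165/0.136)/(2πk) = 0.1933/(2π·52.2) = 5.893×10^-4 m·K/W
  R'_conv,out = 1/(2πr h) = 1/(2π·0.165·22.2) = 0.04345 m·K/W
ΣR = 0.01094 + 5.893×10^-4 + 0.04345 = 0.05498 m·K/W
Q' = ΔT/ΣR = (257 °C − 16.4 °C)/0.05498 = 4380 W/m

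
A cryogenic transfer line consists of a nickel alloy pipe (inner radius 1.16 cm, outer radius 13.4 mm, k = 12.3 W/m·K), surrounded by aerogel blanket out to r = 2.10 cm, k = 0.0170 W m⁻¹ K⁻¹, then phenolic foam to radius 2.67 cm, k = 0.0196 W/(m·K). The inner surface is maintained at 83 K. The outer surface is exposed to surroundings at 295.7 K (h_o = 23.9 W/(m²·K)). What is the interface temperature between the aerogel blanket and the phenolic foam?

T = 222.7 K

Resistance network (inner→outer):
  R'_nickel alloy = ln(0.0134/0.0116)/(2πk) = 0.1442/(2π·12.3) = 0.001867 m·K/W
  R'_aerogel blanket = ln(0.0210/0.0134)/(2πk) = 0.4493/(2π·0.0170) = 4.206 m·K/W
  R'_phenolic foam = ln(0.0267/0.0210)/(2πk) = 0.2401/(2π·0.0196) = 1.950 m·K/W
  R'_conv,out = 1/(2πr h) = 1/(2π·0.0267·23.9) = 0.2494 m·K/W
ΣR = 0.001867 + 4.206 + 1.950 + 0.2494 = 6.407 m·K/W
Q' = ΔT/ΣR = (83 K − 295.7 K)/6.407 = -33.20 W/m
From the inner boundary to the aerogel blanket/phenolic foam interface, ΣR_partial = 4.208 m·K/W.
T_interface = T_in − Q'·ΣR_partial = 83 K − (-33.20)(4.208) = 222.7 K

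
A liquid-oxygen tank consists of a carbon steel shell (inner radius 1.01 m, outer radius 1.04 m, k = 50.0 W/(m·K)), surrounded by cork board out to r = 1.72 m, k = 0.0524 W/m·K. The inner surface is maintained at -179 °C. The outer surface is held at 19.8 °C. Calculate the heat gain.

Series thermal resistances, inner to outer:
  R_carbon steel = (1/1.01 − 1/1.04)/(4πk) = 0.02856/(4π·50.0) = 4.546×10^-5 K/W
  R_cork board = (1/1.04 − 1/1.72)/(4πk) = 0.3801/(4π·0.0524) = 0.5773 K/W
ΣR = 4.546×10^-5 + 0.5773 = 0.5773 K/W
Q = ΔT/ΣR = (-179 °C − 19.8 °C)/0.5773 = -344 W
(Negative Q ⇒ heat flows inward; heat gain = 344 W.)

Q = 344 W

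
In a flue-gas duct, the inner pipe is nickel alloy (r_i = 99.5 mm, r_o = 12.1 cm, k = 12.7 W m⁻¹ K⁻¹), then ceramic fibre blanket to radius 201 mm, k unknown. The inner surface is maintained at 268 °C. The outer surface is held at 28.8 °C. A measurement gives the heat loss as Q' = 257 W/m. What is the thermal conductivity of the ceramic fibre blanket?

ΣR = ΔT/Q' = |268 − 28.8|/257 = 0.9307 m·K/W
Known resistances:
  R'_nickel alloy = ln(0.121/0.0995)/(2πk) = 0.1956/(2π·12.7) = 0.002452 m·K/W
R_ceramic fibre blanket = ΣR − ΣR_known = 0.9307 − 0.002452 = 0.9282 m·K/W
ln(r₂/r₁)/(2πk) = 0.9282 ⇒ k = 0.5075/(2π·0.9282) = 0.0870 W/m·K

k = 0.0870 W/m·K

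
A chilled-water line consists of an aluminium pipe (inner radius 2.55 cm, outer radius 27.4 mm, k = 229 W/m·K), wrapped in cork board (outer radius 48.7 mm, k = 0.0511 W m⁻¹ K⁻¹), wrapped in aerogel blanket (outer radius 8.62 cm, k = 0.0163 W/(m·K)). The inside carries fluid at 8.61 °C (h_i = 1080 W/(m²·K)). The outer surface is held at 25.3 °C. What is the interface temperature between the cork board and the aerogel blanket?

T = 12.7 °C

Resistance network (inner→outer):
  R'_conv,in = 1/(2πr h) = 1/(2π·0.0255·1080) = 0.005779 m·K/W
  R'_aluminium = ln(0.0274/0.0255)/(2πk) = 0.07186/(2π·229) = 4.995×10^-5 m·K/W
  R'_cork board = ln(0.0487/0.0274)/(2πk) = 0.5751/(2π·0.0511) = 1.791 m·K/W
  R'_aerogel blanket = ln(0.0862/0.0487)/(2πk) = 0.5710/(2π·0.0163) = 5.575 m·K/W
ΣR = 0.005779 + 4.995×10^-5 + 1.791 + 5.575 = 7.372 m·K/W
Q' = ΔT/ΣR = (8.61 °C − 25.3 °C)/7.372 = -2.264 W/m
From the inner boundary to the cork board/aerogel blanket interface, ΣR_partial = 1.797 m·K/W.
T_interface = T_in − Q'·ΣR_partial = 8.61 °C − (-2.264)(1.797) = 12.7 °C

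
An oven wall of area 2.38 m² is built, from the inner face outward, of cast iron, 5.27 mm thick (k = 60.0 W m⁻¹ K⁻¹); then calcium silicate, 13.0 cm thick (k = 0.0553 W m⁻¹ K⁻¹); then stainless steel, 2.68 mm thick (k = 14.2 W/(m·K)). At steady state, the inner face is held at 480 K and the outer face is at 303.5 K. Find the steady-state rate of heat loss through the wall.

Q = 179 W

Series thermal resistances, inner to outer:
  R_cast iron = L/(kA) = 0.00527/(60.0·2.38) = 3.690×10^-5 K/W
  R_calcium silicate = L/(kA) = 0.130/(0.0553·2.38) = 0.9877 K/W
  R_stainless steel = L/(kA) = 0.00268/(14.2·2.38) = 7.930×10^-5 K/W
ΣR = 3.690×10^-5 + 0.9877 + 7.930×10^-5 = 0.9878 K/W
Q = ΔT/ΣR = (480 K − 303.5 K)/0.9878 = 179 W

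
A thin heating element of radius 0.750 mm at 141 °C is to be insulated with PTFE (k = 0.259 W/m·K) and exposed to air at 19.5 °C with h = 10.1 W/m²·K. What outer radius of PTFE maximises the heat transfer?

r_cr = 2.56 cm

For a cylinder, r_cr = k_ins/h = 0.259/10.1 = 0.0256 m = 2.56 cm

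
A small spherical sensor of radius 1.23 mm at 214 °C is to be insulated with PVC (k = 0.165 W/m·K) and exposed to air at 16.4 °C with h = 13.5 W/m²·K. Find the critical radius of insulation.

r_cr = 2.44 cm

For a sphere, r_cr = 2k_ins/h = 2·0.165/13.5 = 0.0244 m = 2.44 cm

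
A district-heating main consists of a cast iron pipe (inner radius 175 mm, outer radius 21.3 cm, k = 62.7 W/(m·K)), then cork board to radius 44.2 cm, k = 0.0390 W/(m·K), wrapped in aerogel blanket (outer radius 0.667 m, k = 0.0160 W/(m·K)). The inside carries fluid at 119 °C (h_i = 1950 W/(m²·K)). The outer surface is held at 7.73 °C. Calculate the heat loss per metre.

Q' = 15.7 W/m

Resistance network (inner→outer):
  R'_conv,in = 1/(2πr h) = 1/(2π·0.175·1950) = 4.664×10^-4 m·K/W
  R'_cast iron = ln(0.213/0.175)/(2πk) = 0.1965/(2π·62.7) = 4.988×10^-4 m·K/W
  R'_cork board = ln(0.442/0.213)/(2πk) = 0.7300/(2π·0.0390) = 2.979 m·K/W
  R'_aerogel blanket = ln(0.667/0.442)/(2πk) = 0.4115/(2π·0.0160) = 4.093 m·K/W
ΣR = 4.664×10^-4 + 4.988×10^-4 + 2.979 + 4.093 = 7.073 m·K/W
Q' = ΔT/ΣR = (119 °C − 7.73 °C)/7.073 = 15.7 W/m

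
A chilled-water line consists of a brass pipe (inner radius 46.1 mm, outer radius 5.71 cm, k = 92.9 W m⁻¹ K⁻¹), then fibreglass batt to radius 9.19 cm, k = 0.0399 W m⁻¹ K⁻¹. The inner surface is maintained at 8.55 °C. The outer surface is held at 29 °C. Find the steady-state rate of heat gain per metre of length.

Q' = 10.8 W/m

Series thermal resistances, inner to outer:
  R'_brass = ln(0.0571/0.0461)/(2πk) = 0.2140/(2π·92.9) = 3.666×10^-4 m·K/W
  R'_fibreglass batt = ln(0.0919/0.0571)/(2πk) = 0.4759/(2π·0.0399) = 1.898 m·K/W
ΣR = 3.666×10^-4 + 1.898 = 1.898 m·K/W
Q' = ΔT/ΣR = (8.55 °C − 29 °C)/1.898 = -10.8 W/m
(Negative Q' ⇒ heat flows inward; heat gain = 10.8 W/m.)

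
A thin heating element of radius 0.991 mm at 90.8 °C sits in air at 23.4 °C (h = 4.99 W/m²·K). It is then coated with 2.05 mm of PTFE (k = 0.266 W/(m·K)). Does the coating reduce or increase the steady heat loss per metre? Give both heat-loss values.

Critical radius for a cylinder: r_cr = k/h = 0.0533 m = 5.33 cm.
Outer radius after coating: r₂ = 9.91×10^-4 + 0.00205 = 0.003041 m.
Since r₁ < r_cr and r₂ ≤ r_cr, the coating moves toward the maximum at r_cr — heat loss rises.
Bare: R = 1/(2πr₁h) = 32.18 m·K/W; Q = 67.4/32.18 = 2.09 W/m.
Coated: R = R_cond + R_conv = 11.16 m·K/W; Q = 67.4/11.16 = 6.04 W/m.

increases: 2.09 → 6.04 W/m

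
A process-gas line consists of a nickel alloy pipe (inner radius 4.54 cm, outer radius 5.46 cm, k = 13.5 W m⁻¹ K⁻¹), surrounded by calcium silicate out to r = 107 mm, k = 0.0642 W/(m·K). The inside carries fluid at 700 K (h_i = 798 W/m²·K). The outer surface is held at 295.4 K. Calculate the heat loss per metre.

Series thermal resistances, inner to outer:
  R'_conv,in = 1/(2πr h) = 1/(2π·0.0454·798) = 0.004393 m·K/W
  R'_nickel alloy = ln(0.0546/0.0454)/(2πk) = 0.1845/(2π·13.5) = 0.002175 m·K/W
  R'_calcium silicate = ln(0.107/0.0546)/(2πk) = 0.6728/(2π·0.0642) = 1.668 m·K/W
ΣR = 0.004393 + 0.002175 + 1.668 = 1.675 m·K/W
Q' = ΔT/ΣR = (700 K − 295.4 K)/1.675 = 242 W/m

Q' = 242 W/m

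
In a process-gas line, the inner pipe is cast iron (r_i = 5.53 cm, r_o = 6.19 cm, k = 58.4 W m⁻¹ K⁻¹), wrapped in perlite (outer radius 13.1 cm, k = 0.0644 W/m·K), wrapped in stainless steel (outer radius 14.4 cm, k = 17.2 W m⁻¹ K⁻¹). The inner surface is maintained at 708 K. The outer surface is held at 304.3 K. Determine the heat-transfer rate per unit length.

Q' = 218 W/m

Resistance network (inner→outer):
  R'_cast iron = ln(0.0619/0.0553)/(2πk) = 0.1127/(2π·58.4) = 3.073×10^-4 m·K/W
  R'_perlite = ln(0.131/0.0619)/(2πk) = 0.7497/(2π·0.0644) = 1.853 m·K/W
  R'_stainless steel = ln(0.144/0.131)/(2πk) = 0.09462/(2π·17.2) = 8.755×10^-4 m·K/W
ΣR = 3.073×10^-4 + 1.853 + 8.755×10^-4 = 1.854 m·K/W
Q' = ΔT/ΣR = (708 K − 304.3 K)/1.854 = 218 W/m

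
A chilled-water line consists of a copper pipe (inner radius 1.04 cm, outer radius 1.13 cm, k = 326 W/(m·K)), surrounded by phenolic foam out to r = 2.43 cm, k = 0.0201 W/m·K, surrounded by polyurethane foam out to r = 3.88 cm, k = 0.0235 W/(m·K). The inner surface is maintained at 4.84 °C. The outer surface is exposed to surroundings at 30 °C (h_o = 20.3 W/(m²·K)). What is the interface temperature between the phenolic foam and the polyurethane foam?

Resistance network (inner→outer):
  R'_copper = ln(0.0113/0.0104)/(2πk) = 0.08300/(2π·326) = 4.052×10^-5 m·K/W
  R'_phenolic foam = ln(0.0243/0.0113)/(2πk) = 0.7657/(2π·0.0201) = 6.063 m·K/W
  R'_polyurethane foam = ln(0.0388/0.0243)/(2πk) = 0.4679/(2π·0.0235) = 3.169 m·K/W
  R'_conv,out = 1/(2πr h) = 1/(2π·0.0388·20.3) = 0.2021 m·K/W
ΣR = 4.052×10^-5 + 6.063 + 3.169 + 0.2021 = 9.434 m·K/W
Q' = ΔT/ΣR = (4.84 °C − 30 °C)/9.434 = -2.667 W/m
From the inner boundary to the phenolic foam/polyurethane foam interface, ΣR_partial = 6.063 m·K/W.
T_interface = T_in − Q'·ΣR_partial = 4.84 °C − (-2.667)(6.063) = 21.0 °C

T = 21.0 °C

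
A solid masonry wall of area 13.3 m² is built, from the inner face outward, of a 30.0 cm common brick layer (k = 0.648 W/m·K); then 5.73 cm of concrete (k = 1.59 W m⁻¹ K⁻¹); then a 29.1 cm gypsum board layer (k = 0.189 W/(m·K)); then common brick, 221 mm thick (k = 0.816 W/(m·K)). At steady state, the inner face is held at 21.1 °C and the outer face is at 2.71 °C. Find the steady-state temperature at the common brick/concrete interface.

T = 17.4 °C

Resistance network (inner→outer):
  R_common brick = L/(kA) = 0.300/(0.648·13.3) = 0.03481 K/W
  R_concrete = L/(kA) = 0.0573/(1.59·13.3) = 0.002710 K/W
  R_gypsum board = L/(kA) = 0.291/(0.189·13.3) = 0.1158 K/W
  R_common brick = L/(kA) = 0.221/(0.816·13.3) = 0.02036 K/W
ΣR = 0.03481 + 0.002710 + 0.1158 + 0.02036 = 0.1737 K/W
Q = ΔT/ΣR = (21.1 °C − 2.71 °C)/0.1737 = 105.9 W
From the inner boundary to the common brick/concrete interface, ΣR_partial = 0.03481 K/W.
T_interface = T_in − Q·ΣR_partial = 21.1 °C − (105.9)(0.03481) = 17.4 °C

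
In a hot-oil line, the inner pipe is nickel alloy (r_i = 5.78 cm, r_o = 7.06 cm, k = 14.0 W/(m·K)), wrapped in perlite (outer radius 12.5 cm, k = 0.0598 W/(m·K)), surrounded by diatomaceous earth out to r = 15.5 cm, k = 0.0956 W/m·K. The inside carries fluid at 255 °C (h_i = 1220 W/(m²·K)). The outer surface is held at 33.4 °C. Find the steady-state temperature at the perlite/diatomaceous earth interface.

T = 75.5 °C

Resistance network (inner→outer):
  R'_conv,in = 1/(2πr h) = 1/(2π·0.0578·1220) = 0.002257 m·K/W
  R'_nickel alloy = ln(0.0706/0.0578)/(2πk) = 0.2000/(2π·14.0) = 0.002274 m·K/W
  R'_perlite = ln(0.125/0.0706)/(2πk) = 0.5713/(2π·0.0598) = 1.520 m·K/W
  R'_diatomaceous earth = ln(0.155/0.125)/(2πk) = 0.2151/(2π·0.0956) = 0.3581 m·K/W
ΣR = 0.002257 + 0.002274 + 1.520 + 0.3581 = 1.883 m·K/W
Q' = ΔT/ΣR = (255 °C − 33.4 °C)/1.883 = 117.7 W/m
From the inner boundary to the perlite/diatomaceous earth interface, ΣR_partial = 1.525 m·K/W.
T_interface = T_in − Q'·ΣR_partial = 255 °C − (117.7)(1.525) = 75.5 °C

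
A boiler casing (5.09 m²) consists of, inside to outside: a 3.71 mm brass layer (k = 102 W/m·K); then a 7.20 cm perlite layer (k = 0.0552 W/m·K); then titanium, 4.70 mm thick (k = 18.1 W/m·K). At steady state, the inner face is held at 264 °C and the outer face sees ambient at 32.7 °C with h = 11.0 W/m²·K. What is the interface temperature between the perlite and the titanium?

Resistance network (inner→outer):
  R_brass = L/(kA) = 0.00371/(102·5.09) = 7.146×10^-6 K/W
  R_perlite = L/(kA) = 0.0720/(0.0552·5.09) = 0.2563 K/W
  R_titanium = L/(kA) = 0.00470/(18.1·5.09) = 5.102×10^-5 K/W
  R_conv,out = 1/(hA) = 1/(11.0·5.09) = 0.01786 K/W
ΣR = 7.146×10^-6 + 0.2563 + 5.102×10^-5 + 0.01786 = 0.2742 K/W
Q = ΔT/ΣR = (264 °C − 32.7 °C)/0.2742 = 843.5 W
From the inner boundary to the perlite/titanium interface, ΣR_partial = 0.2563 K/W.
T_interface = T_in − Q·ΣR_partial = 264 °C − (843.5)(0.2563) = 47.8 °C

T = 47.8 °C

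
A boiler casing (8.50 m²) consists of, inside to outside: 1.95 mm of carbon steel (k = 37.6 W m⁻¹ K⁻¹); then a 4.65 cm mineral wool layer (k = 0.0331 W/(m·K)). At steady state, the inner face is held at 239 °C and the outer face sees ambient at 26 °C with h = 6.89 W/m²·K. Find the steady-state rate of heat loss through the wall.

Treat each layer as a resistance in series:
  R_carbon steel = L/(kA) = 0.00195/(37.6·8.50) = 6.101×10^-6 K/W
  R_mineral wool = L/(kA) = 0.0465/(0.0331·8.50) = 0.1653 K/W
  R_conv,out = 1/(hA) = 1/(6.89·8.50) = 0.01708 K/W
ΣR = 6.101×10^-6 + 0.1653 + 0.01708 = 0.1824 K/W
Q = ΔT/ΣR = (239 °C − 26 °C)/0.1824 = 1170 W

Q = 1170 W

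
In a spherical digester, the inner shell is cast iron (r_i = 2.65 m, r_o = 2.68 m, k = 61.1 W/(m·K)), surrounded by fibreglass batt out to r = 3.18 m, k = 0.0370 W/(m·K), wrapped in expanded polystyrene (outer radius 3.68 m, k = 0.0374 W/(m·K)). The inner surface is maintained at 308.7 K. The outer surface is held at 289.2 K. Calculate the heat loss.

Q = 89.8 W

Series thermal resistances, inner to outer:
  R_cast iron = (1/2.65 − 1/2.68)/(4πk) = 0.004224/(4π·61.1) = 5.502×10^-6 K/W
  R_fibreglass batt = (1/2.68 − 1/3.18)/(4πk) = 0.05867/(4π·0.0370) = 0.1262 K/W
  R_expanded polystyrene = (1/3.18 − 1/3.68)/(4πk) = 0.04273/(4π·0.0374) = 0.09091 K/W
ΣR = 5.502×10^-6 + 0.1262 + 0.09091 = 0.2171 K/W
Q = ΔT/ΣR = (308.7 K − 289.2 K)/0.2171 = 89.8 W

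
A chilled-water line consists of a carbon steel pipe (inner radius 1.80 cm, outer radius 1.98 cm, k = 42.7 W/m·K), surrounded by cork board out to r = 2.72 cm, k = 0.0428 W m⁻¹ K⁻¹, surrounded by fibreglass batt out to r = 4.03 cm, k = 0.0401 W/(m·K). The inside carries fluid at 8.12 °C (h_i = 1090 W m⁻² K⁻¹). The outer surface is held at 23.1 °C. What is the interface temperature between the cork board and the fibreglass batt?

Resistance network (inner→outer):
  R'_conv,in = 1/(2πr h) = 1/(2π·0.0180·1090) = 0.008112 m·K/W
  R'_carbon steel = ln(0.0198/0.0180)/(2πk) = 0.09531/(2π·42.7) = 3.552×10^-4 m·K/W
  R'_cork board = ln(0.0272/0.0198)/(2πk) = 0.3175/(2π·0.0428) = 1.181 m·K/W
  R'_fibreglass batt = ln(0.0403/0.0272)/(2πk) = 0.3931/(2π·0.0401) = 1.560 m·K/W
ΣR = 0.008112 + 3.552×10^-4 + 1.181 + 1.560 = 2.749 m·K/W
Q' = ΔT/ΣR = (8.12 °C − 23.1 °C)/2.749 = -5.449 W/m
From the inner boundary to the cork board/fibreglass batt interface, ΣR_partial = 1.189 m·K/W.
T_interface = T_in − Q'·ΣR_partial = 8.12 °C − (-5.449)(1.189) = 14.6 °C

T = 14.6 °C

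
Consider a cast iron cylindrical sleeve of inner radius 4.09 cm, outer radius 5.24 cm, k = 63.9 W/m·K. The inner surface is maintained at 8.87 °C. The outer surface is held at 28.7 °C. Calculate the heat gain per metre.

Q' = 2πk·ΔT/ln(r₂/r₁) = 2π × 63.9 × 19.83 / ln(0.0524/0.0409) = 32100 W/m

Q' = 32.1 kW/m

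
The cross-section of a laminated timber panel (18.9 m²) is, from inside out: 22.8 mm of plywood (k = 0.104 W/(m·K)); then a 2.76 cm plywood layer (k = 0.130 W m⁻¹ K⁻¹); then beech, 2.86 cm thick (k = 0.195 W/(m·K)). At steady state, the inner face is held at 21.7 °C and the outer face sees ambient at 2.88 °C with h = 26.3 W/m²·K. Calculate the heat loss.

Treat each layer as a resistance in series:
  R_plywood = L/(kA) = 0.0228/(0.104·18.9) = 0.01160 K/W
  R_plywood = L/(kA) = 0.0276/(0.130·18.9) = 0.01123 K/W
  R_beech = L/(kA) = 0.0286/(0.195·18.9) = 0.007760 K/W
  R_conv,out = 1/(hA) = 1/(26.3·18.9) = 0.002012 K/W
ΣR = 0.01160 + 0.01123 + 0.007760 + 0.002012 = 0.03260 K/W
Q = ΔT/ΣR = (21.7 °C − 2.88 °C)/0.03260 = 577 W

Q = 577 W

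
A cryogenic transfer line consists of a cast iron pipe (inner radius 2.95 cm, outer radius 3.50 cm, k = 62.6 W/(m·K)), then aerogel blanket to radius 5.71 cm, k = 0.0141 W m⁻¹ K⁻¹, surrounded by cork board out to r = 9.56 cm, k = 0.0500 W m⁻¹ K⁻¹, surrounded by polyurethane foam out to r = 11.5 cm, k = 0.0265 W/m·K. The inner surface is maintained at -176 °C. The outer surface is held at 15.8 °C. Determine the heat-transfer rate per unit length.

Q' = 23.2 W/m

Series thermal resistances, inner to outer:
  R'_cast iron = ln(0.0350/0.0295)/(2πk) = 0.1710/(2π·62.6) = 4.346×10^-4 m·K/W
  R'_aerogel blanket = ln(0.0571/0.0350)/(2πk) = 0.4895/(2π·0.0141) = 5.525 m·K/W
  R'_cork board = ln(0.0956/0.0571)/(2πk) = 0.5154/(2π·0.0500) = 1.640 m·K/W
  R'_polyurethane foam = ln(0.115/0.0956)/(2πk) = 0.1848/(2π·0.0265) = 1.110 m·K/W
ΣR = 4.346×10^-4 + 5.525 + 1.640 + 1.110 = 8.275 m·K/W
Q' = ΔT/ΣR = (-176 °C − 15.8 °C)/8.275 = -23.2 W/m
(Negative Q' ⇒ heat flows inward; heat gain = 23.2 W/m.)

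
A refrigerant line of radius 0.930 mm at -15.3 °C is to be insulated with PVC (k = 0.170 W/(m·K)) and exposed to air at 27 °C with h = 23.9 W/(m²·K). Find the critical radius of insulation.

For a cylinder, r_cr = k_ins/h = 0.170/23.9 = 0.00711 m = 0.711 cm

r_cr = 0.711 cm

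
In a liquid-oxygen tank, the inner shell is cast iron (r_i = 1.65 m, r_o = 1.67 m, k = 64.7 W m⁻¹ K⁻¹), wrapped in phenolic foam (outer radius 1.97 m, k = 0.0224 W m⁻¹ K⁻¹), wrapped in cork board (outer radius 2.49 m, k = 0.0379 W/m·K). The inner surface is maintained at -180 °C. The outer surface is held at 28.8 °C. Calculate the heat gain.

Resistance network (inner→outer):
  R_cast iron = (1/1.65 − 1/1.67)/(4πk) = 0.007258/(4π·64.7) = 8.927×10^-6 K/W
  R_phenolic foam = (1/1.67 − 1/1.97)/(4πk) = 0.09119/(4π·0.0224) = 0.3240 K/W
  R_cork board = (1/1.97 − 1/2.49)/(4πk) = 0.1060/(4π·0.0379) = 0.2226 K/W
ΣR = 8.927×10^-6 + 0.3240 + 0.2226 = 0.5466 K/W
Q = ΔT/ΣR = (-180 °C − 28.8 °C)/0.5466 = -382 W
(Negative Q ⇒ heat flows inward; heat gain = 382 W.)

Q = 382 W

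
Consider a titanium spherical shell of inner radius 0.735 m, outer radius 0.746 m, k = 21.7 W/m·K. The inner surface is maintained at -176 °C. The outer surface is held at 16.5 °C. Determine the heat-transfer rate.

Q = 2620 kW

Q = 4πk·ΔT/(1/r₁ − 1/r₂) = 4π × 21.7 × 192.5 / (1/0.735 − 1/0.746) = 2.62×10^6 W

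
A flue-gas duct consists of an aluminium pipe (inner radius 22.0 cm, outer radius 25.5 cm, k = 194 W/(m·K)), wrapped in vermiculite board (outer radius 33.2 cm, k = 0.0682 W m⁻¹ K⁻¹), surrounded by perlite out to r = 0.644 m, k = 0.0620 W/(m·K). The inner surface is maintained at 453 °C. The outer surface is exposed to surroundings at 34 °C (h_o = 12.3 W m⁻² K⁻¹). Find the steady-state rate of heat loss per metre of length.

Treat each layer as a resistance in series:
  R'_aluminium = ln(0.255/0.220)/(2πk) = 0.1476/(2π·194) = 1.211×10^-4 m·K/W
  R'_vermiculite board = ln(0.332/0.255)/(2πk) = 0.2639/(2π·0.0682) = 0.6158 m·K/W
  R'_perlite = ln(0.644/0.332)/(2πk) = 0.6626/(2π·0.0620) = 1.701 m·K/W
  R'_conv,out = 1/(2πr h) = 1/(2π·0.644·12.3) = 0.02009 m·K/W
ΣR = 1.211×10^-4 + 0.6158 + 1.701 + 0.02009 = 2.337 m·K/W
Q' = ΔT/ΣR = (453 °C − 34 °C)/2.337 = 179 W/m

Q' = 179 W/m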